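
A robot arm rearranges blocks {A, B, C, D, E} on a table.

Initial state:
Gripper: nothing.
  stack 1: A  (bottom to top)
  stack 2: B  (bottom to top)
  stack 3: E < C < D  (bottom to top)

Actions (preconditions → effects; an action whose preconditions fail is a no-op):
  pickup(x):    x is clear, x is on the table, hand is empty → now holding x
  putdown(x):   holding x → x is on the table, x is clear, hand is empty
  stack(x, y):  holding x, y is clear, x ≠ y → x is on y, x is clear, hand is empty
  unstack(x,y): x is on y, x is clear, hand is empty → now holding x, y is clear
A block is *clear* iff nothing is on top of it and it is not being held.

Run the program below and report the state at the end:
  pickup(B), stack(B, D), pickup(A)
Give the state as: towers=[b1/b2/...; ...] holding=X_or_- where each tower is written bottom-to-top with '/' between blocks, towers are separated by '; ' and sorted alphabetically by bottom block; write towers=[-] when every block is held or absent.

step 1 (pickup(B)): towers=[A; E/C/D] holding=B
step 2 (stack(B, D)): towers=[A; E/C/D/B] holding=-
step 3 (pickup(A)): towers=[E/C/D/B] holding=A

towers=[E/C/D/B] holding=A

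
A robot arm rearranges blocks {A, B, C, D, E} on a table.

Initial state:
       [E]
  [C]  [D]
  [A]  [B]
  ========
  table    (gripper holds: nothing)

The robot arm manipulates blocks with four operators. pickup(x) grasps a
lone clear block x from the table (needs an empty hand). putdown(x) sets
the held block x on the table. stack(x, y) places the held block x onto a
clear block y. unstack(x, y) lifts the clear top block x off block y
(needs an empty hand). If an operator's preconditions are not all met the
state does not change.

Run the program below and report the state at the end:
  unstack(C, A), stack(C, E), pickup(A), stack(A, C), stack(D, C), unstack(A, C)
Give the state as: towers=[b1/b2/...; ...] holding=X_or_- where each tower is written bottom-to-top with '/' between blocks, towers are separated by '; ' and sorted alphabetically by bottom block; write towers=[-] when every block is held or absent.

step 1 (unstack(C, A)): towers=[A; B/D/E] holding=C
step 2 (stack(C, E)): towers=[A; B/D/E/C] holding=-
step 3 (pickup(A)): towers=[B/D/E/C] holding=A
step 4 (stack(A, C)): towers=[B/D/E/C/A] holding=-
step 5 (stack(D, C)) [no-op]: towers=[B/D/E/C/A] holding=-
step 6 (unstack(A, C)): towers=[B/D/E/C] holding=A

towers=[B/D/E/C] holding=A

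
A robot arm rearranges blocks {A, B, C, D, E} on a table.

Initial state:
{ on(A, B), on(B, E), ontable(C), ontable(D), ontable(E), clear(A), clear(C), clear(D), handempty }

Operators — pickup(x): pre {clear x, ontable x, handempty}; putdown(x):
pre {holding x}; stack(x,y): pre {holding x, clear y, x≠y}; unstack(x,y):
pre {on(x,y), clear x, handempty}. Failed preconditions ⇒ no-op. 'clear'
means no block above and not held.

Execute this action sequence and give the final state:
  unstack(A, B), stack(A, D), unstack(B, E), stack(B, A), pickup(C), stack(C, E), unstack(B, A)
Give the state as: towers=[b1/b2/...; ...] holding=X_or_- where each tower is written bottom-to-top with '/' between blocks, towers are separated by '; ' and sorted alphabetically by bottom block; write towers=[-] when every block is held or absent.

towers=[D/A; E/C] holding=B

step 1 (unstack(A, B)): towers=[C; D; E/B] holding=A
step 2 (stack(A, D)): towers=[C; D/A; E/B] holding=-
step 3 (unstack(B, E)): towers=[C; D/A; E] holding=B
step 4 (stack(B, A)): towers=[C; D/A/B; E] holding=-
step 5 (pickup(C)): towers=[D/A/B; E] holding=C
step 6 (stack(C, E)): towers=[D/A/B; E/C] holding=-
step 7 (unstack(B, A)): towers=[D/A; E/C] holding=B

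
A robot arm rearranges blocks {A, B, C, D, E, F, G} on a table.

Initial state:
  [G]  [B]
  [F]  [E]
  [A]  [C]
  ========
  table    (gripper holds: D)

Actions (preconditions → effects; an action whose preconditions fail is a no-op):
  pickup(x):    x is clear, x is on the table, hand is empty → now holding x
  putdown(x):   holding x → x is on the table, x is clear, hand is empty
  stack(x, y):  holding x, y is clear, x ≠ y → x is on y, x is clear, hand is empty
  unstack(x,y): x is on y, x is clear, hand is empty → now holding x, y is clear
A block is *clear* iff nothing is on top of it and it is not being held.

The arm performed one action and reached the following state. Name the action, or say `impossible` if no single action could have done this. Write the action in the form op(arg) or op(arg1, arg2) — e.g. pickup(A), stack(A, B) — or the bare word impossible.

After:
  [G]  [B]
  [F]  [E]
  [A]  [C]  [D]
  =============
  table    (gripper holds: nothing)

putdown(D)

target: towers=[A/F/G; C/E/B; D] holding=-
        putdown(D) → towers=[A/F/G; C/E/B; D] holding=-  ← match
       stack(D, B) → towers=[A/F/G; C/E/B/D] holding=-
       stack(D, G) → towers=[A/F/G/D; C/E/B] holding=-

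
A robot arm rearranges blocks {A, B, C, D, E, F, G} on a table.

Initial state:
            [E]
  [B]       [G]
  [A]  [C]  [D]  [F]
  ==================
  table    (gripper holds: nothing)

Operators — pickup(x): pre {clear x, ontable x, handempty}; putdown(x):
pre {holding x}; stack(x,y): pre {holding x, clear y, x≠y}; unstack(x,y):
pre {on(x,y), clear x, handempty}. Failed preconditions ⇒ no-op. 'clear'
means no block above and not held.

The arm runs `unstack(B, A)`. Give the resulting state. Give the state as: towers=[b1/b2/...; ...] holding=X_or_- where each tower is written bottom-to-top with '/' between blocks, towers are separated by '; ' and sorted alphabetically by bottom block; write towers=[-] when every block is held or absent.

towers=[A; C; D/G/E; F] holding=B

before: towers=[A/B; C; D/G/E; F] holding=-
pre[unstack(B, A)]: on(B,A) ok, clear(B) ok, handempty ok
all met → apply unstack(B, A)
after:  towers=[A; C; D/G/E; F] holding=B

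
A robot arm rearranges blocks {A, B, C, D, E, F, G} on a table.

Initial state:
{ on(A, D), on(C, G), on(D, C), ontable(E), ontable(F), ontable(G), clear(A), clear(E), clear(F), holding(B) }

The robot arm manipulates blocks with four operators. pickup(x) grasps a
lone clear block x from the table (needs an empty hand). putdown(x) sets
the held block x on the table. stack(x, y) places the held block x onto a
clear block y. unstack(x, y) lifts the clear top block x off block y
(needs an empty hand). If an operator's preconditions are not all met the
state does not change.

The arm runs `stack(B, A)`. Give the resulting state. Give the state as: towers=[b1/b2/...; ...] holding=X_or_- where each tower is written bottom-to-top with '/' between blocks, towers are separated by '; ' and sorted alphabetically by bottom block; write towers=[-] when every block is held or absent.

before: towers=[E; F; G/C/D/A] holding=B
pre[stack(B, A)]: holding(B) ✓, clear(A) ✓, B≠A ✓
all met → apply stack(B, A)
after:  towers=[E; F; G/C/D/A/B] holding=-

towers=[E; F; G/C/D/A/B] holding=-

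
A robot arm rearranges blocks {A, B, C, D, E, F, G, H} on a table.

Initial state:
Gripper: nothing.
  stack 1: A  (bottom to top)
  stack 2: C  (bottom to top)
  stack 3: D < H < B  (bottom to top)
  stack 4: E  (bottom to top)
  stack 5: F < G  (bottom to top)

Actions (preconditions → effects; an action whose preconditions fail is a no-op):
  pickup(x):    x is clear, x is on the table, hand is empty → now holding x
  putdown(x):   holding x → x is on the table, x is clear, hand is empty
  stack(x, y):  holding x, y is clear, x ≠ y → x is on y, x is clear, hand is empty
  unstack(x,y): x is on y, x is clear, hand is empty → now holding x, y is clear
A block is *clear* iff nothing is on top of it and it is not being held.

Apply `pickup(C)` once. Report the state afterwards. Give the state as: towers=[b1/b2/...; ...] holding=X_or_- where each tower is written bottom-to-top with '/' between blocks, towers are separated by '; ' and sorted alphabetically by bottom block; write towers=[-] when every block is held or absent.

towers=[A; D/H/B; E; F/G] holding=C

before: towers=[A; C; D/H/B; E; F/G] holding=-
pre[pickup(C)]: clear(C) yes, ontable(C) yes, handempty yes
all met → apply pickup(C)
after:  towers=[A; D/H/B; E; F/G] holding=C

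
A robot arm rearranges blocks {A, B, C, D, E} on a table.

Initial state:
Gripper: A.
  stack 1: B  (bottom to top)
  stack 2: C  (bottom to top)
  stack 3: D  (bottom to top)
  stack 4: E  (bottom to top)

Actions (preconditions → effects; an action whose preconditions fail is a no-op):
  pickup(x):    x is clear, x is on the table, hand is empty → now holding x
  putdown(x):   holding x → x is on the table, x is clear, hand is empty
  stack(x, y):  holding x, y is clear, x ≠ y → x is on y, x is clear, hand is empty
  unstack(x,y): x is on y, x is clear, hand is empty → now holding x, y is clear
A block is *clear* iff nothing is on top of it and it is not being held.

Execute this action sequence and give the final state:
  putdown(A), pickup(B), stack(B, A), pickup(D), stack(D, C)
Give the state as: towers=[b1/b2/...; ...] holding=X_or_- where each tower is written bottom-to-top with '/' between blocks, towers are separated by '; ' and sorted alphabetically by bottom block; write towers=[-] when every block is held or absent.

towers=[A/B; C/D; E] holding=-

step 1 (putdown(A)): towers=[A; B; C; D; E] holding=-
step 2 (pickup(B)): towers=[A; C; D; E] holding=B
step 3 (stack(B, A)): towers=[A/B; C; D; E] holding=-
step 4 (pickup(D)): towers=[A/B; C; E] holding=D
step 5 (stack(D, C)): towers=[A/B; C/D; E] holding=-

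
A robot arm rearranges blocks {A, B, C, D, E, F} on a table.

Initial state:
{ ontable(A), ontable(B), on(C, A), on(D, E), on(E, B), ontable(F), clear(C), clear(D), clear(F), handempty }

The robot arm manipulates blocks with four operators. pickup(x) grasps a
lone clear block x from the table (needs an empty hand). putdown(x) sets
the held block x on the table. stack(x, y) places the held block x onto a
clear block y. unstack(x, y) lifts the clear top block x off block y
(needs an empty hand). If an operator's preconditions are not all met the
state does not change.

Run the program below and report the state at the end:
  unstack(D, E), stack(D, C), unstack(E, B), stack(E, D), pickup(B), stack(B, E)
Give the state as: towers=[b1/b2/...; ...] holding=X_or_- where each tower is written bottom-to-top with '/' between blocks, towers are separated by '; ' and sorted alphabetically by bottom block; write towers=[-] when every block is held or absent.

step 1 (unstack(D, E)): towers=[A/C; B/E; F] holding=D
step 2 (stack(D, C)): towers=[A/C/D; B/E; F] holding=-
step 3 (unstack(E, B)): towers=[A/C/D; B; F] holding=E
step 4 (stack(E, D)): towers=[A/C/D/E; B; F] holding=-
step 5 (pickup(B)): towers=[A/C/D/E; F] holding=B
step 6 (stack(B, E)): towers=[A/C/D/E/B; F] holding=-

towers=[A/C/D/E/B; F] holding=-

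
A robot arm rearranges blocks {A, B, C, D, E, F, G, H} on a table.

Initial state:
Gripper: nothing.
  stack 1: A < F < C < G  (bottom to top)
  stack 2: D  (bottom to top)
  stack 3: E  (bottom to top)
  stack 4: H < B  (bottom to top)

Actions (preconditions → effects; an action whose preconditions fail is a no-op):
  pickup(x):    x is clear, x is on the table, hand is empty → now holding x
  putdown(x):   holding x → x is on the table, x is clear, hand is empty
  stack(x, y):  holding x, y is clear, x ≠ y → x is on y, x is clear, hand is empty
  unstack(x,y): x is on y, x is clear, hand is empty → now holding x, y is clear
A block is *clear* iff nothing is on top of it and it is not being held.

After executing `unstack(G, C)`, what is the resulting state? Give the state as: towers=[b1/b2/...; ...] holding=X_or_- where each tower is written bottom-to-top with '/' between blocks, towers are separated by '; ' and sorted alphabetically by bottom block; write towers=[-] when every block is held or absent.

before: towers=[A/F/C/G; D; E; H/B] holding=-
pre[unstack(G, C)]: on(G,C) ok, clear(G) ok, handempty ok
all met → apply unstack(G, C)
after:  towers=[A/F/C; D; E; H/B] holding=G

towers=[A/F/C; D; E; H/B] holding=G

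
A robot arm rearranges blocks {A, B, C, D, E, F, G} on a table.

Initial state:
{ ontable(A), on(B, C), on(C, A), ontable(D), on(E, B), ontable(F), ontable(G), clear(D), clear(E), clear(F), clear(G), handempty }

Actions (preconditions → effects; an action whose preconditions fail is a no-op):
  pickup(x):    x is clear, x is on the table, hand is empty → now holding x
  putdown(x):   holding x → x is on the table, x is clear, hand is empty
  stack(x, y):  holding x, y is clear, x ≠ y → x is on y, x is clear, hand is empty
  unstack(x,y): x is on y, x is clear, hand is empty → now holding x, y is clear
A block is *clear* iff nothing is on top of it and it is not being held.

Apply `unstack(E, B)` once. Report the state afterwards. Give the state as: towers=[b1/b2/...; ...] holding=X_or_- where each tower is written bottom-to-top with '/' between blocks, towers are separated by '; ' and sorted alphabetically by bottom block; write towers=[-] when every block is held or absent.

towers=[A/C/B; D; F; G] holding=E

before: towers=[A/C/B/E; D; F; G] holding=-
pre[unstack(E, B)]: on(E,B) yes, clear(E) yes, handempty yes
all met → apply unstack(E, B)
after:  towers=[A/C/B; D; F; G] holding=E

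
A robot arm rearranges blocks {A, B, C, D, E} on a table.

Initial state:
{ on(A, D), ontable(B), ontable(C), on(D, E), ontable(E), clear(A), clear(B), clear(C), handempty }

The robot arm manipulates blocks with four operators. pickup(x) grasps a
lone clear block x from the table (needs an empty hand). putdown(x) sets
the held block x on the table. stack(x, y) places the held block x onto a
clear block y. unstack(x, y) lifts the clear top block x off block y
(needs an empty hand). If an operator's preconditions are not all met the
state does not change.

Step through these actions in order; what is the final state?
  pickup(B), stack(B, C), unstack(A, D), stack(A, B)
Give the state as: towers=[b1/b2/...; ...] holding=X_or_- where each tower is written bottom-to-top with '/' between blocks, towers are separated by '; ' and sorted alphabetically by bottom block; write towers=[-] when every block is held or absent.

towers=[C/B/A; E/D] holding=-

step 1 (pickup(B)): towers=[C; E/D/A] holding=B
step 2 (stack(B, C)): towers=[C/B; E/D/A] holding=-
step 3 (unstack(A, D)): towers=[C/B; E/D] holding=A
step 4 (stack(A, B)): towers=[C/B/A; E/D] holding=-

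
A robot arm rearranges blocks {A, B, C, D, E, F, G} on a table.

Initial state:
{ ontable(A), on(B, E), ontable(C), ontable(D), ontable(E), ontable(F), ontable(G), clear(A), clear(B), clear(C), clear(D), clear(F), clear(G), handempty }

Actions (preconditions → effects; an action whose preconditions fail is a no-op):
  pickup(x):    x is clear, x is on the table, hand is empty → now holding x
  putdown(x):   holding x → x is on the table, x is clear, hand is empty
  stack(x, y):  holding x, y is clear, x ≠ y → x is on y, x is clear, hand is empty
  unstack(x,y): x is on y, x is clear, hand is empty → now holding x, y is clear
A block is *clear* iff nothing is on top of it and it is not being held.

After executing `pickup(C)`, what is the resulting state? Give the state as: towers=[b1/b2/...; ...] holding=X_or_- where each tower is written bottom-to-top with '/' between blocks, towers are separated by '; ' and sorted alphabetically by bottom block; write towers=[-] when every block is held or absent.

towers=[A; D; E/B; F; G] holding=C

before: towers=[A; C; D; E/B; F; G] holding=-
pre[pickup(C)]: clear(C) ok, ontable(C) ok, handempty ok
all met → apply pickup(C)
after:  towers=[A; D; E/B; F; G] holding=C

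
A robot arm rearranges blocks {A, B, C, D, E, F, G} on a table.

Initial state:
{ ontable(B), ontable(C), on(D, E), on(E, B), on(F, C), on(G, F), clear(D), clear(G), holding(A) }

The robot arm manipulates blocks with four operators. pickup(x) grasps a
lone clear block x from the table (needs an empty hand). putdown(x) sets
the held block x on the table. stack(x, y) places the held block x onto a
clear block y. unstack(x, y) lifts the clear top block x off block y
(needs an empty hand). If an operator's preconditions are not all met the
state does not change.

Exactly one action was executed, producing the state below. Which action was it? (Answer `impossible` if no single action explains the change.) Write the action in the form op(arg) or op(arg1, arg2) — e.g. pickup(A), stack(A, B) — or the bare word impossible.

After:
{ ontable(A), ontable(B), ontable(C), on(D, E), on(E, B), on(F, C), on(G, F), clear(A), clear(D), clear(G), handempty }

target: towers=[A; B/E/D; C/F/G] holding=-
        putdown(A) → towers=[A; B/E/D; C/F/G] holding=-  ← match
       stack(A, G) → towers=[B/E/D; C/F/G/A] holding=-
       stack(A, D) → towers=[B/E/D/A; C/F/G] holding=-

putdown(A)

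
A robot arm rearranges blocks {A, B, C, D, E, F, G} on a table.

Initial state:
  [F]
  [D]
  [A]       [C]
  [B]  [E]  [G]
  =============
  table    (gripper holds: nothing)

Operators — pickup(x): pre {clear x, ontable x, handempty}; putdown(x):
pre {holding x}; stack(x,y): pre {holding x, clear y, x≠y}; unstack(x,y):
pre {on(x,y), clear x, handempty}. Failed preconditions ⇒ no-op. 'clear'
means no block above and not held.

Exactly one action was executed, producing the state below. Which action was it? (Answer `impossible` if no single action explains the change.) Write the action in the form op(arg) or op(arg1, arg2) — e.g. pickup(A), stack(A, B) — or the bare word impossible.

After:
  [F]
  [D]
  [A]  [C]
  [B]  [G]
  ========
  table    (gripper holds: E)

pickup(E)

target: towers=[B/A/D/F; G/C] holding=E
     unstack(F, D) → towers=[B/A/D; E; G/C] holding=F
         pickup(E) → towers=[B/A/D/F; G/C] holding=E  ← match
     unstack(C, G) → towers=[B/A/D/F; E; G] holding=C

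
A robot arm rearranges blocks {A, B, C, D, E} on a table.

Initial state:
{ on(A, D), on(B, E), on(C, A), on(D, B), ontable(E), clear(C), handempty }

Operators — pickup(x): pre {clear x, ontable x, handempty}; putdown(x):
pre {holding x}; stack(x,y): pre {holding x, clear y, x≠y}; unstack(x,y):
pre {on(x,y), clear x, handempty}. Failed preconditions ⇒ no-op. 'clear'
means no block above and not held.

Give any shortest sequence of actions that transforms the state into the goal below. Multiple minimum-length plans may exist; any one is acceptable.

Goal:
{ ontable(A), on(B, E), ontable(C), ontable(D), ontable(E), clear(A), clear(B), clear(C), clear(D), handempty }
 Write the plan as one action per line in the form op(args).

unstack(C, A)
putdown(C)
unstack(A, D)
putdown(A)
unstack(D, B)
putdown(D)

step 1 (unstack(C, A)): towers=[E/B/D/A] holding=C
step 2 (putdown(C)): towers=[C; E/B/D/A] holding=-
step 3 (unstack(A, D)): towers=[C; E/B/D] holding=A
step 4 (putdown(A)): towers=[A; C; E/B/D] holding=-
step 5 (unstack(D, B)): towers=[A; C; E/B] holding=D
step 6 (putdown(D)): towers=[A; C; D; E/B] holding=-
goal check: towers=[A; C; D; E/B] holding=- — reached (length 6, optimal by BFS)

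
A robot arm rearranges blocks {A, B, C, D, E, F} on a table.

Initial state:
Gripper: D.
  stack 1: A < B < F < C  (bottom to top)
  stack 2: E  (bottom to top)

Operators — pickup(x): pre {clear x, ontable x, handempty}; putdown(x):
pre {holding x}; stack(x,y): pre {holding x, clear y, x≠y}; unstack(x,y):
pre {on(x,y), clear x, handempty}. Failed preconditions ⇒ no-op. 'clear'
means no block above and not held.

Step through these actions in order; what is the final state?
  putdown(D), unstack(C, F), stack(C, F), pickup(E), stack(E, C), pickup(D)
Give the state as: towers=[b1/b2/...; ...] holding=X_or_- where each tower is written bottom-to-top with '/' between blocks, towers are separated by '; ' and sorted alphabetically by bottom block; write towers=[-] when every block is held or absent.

step 1 (putdown(D)): towers=[A/B/F/C; D; E] holding=-
step 2 (unstack(C, F)): towers=[A/B/F; D; E] holding=C
step 3 (stack(C, F)): towers=[A/B/F/C; D; E] holding=-
step 4 (pickup(E)): towers=[A/B/F/C; D] holding=E
step 5 (stack(E, C)): towers=[A/B/F/C/E; D] holding=-
step 6 (pickup(D)): towers=[A/B/F/C/E] holding=D

towers=[A/B/F/C/E] holding=D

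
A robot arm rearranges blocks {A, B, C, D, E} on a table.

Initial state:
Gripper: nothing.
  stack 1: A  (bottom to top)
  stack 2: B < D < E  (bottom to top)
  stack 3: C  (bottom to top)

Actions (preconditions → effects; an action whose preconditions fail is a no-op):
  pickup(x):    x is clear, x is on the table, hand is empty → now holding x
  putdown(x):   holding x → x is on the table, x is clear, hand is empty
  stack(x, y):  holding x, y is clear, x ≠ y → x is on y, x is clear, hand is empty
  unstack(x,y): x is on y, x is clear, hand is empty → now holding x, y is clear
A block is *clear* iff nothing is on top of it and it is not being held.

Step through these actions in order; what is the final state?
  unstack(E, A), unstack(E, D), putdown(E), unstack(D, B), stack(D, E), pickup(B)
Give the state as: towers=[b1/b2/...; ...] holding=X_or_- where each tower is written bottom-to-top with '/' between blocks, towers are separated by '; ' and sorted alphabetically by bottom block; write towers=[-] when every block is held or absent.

towers=[A; C; E/D] holding=B

step 1 (unstack(E, A)) [no-op]: towers=[A; B/D/E; C] holding=-
step 2 (unstack(E, D)): towers=[A; B/D; C] holding=E
step 3 (putdown(E)): towers=[A; B/D; C; E] holding=-
step 4 (unstack(D, B)): towers=[A; B; C; E] holding=D
step 5 (stack(D, E)): towers=[A; B; C; E/D] holding=-
step 6 (pickup(B)): towers=[A; C; E/D] holding=B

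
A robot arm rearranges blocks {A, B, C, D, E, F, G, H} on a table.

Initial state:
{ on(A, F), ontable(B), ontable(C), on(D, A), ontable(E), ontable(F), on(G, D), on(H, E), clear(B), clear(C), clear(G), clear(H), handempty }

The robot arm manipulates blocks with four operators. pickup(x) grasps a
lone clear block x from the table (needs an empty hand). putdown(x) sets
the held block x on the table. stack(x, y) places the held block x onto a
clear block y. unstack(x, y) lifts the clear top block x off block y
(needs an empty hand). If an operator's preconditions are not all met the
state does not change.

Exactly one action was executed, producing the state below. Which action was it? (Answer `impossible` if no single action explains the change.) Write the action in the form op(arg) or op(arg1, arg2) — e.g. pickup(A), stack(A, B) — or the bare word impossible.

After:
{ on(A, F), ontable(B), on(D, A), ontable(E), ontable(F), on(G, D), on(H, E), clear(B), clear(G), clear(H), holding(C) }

pickup(C)

target: towers=[B; E/H; F/A/D/G] holding=C
     unstack(G, D) → towers=[B; C; E/H; F/A/D] holding=G
     unstack(H, E) → towers=[B; C; E; F/A/D/G] holding=H
         pickup(B) → towers=[C; E/H; F/A/D/G] holding=B
         pickup(C) → towers=[B; E/H; F/A/D/G] holding=C  ← match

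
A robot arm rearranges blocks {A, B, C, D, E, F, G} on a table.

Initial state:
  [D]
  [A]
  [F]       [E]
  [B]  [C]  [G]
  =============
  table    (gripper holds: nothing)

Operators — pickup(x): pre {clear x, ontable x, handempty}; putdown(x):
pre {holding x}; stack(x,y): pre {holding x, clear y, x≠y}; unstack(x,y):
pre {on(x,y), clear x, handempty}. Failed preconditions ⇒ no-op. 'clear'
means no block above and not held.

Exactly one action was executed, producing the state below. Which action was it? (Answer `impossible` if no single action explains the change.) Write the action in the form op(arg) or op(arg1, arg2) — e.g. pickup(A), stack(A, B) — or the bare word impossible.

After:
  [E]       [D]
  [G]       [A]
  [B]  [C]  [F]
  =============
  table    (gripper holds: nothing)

target: towers=[B/G/E; C; F/A/D] holding=-
     unstack(D, A) → towers=[B/F/A; C; G/E] holding=D
     unstack(E, G) → towers=[B/F/A/D; C; G] holding=E
         pickup(C) → towers=[B/F/A/D; G/E] holding=C
none of the 3 applicable actions match → impossible

impossible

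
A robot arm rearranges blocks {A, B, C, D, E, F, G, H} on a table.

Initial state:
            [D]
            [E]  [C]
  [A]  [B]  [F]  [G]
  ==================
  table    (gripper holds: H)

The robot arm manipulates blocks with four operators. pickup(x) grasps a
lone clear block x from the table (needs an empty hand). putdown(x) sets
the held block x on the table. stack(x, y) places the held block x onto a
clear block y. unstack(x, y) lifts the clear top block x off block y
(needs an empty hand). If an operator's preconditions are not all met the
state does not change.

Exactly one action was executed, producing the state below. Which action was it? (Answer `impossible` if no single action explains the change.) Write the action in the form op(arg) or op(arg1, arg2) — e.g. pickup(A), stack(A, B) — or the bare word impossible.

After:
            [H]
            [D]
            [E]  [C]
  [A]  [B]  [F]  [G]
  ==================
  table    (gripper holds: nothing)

stack(H, D)

target: towers=[A; B; F/E/D/H; G/C] holding=-
        putdown(H) → towers=[A; B; F/E/D; G/C; H] holding=-
       stack(H, A) → towers=[A/H; B; F/E/D; G/C] holding=-
       stack(H, B) → towers=[A; B/H; F/E/D; G/C] holding=-
       stack(H, D) → towers=[A; B; F/E/D/H; G/C] holding=-  ← match
       stack(H, C) → towers=[A; B; F/E/D; G/C/H] holding=-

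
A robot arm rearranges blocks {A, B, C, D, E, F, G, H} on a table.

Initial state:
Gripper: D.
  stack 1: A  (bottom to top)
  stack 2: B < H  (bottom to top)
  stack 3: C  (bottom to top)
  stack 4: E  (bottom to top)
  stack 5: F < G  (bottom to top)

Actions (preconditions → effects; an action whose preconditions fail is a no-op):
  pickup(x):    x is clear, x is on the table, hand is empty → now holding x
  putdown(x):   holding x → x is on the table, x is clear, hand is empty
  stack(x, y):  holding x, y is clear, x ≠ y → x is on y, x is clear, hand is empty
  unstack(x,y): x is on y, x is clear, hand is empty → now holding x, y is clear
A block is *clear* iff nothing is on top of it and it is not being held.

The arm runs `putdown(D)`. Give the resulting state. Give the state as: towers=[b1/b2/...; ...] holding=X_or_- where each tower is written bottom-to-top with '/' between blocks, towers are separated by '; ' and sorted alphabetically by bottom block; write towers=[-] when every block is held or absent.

before: towers=[A; B/H; C; E; F/G] holding=D
pre[putdown(D)]: holding(D) yes
all met → apply putdown(D)
after:  towers=[A; B/H; C; D; E; F/G] holding=-

towers=[A; B/H; C; D; E; F/G] holding=-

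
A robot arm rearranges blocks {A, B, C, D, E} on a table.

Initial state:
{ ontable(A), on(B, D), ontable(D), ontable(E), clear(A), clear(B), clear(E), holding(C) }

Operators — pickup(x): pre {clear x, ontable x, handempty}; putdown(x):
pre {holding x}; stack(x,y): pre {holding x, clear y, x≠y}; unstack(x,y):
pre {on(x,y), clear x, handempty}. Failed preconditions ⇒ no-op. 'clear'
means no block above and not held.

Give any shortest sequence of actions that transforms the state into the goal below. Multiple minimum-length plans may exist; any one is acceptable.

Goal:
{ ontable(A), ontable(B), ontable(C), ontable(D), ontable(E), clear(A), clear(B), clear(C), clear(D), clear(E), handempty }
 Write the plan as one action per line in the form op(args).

putdown(C)
unstack(B, D)
putdown(B)

step 1 (putdown(C)): towers=[A; C; D/B; E] holding=-
step 2 (unstack(B, D)): towers=[A; C; D; E] holding=B
step 3 (putdown(B)): towers=[A; B; C; D; E] holding=-
goal check: towers=[A; B; C; D; E] holding=- — reached (length 3, optimal by BFS)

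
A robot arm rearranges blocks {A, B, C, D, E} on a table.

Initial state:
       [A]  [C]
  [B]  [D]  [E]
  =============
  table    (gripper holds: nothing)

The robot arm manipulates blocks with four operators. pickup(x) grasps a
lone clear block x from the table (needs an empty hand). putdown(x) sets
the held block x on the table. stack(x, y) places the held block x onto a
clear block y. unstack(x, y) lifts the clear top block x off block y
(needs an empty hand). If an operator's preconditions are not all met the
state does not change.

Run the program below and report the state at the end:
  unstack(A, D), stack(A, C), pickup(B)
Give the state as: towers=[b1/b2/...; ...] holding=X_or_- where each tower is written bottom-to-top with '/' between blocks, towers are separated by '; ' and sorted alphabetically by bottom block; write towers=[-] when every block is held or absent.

step 1 (unstack(A, D)): towers=[B; D; E/C] holding=A
step 2 (stack(A, C)): towers=[B; D; E/C/A] holding=-
step 3 (pickup(B)): towers=[D; E/C/A] holding=B

towers=[D; E/C/A] holding=B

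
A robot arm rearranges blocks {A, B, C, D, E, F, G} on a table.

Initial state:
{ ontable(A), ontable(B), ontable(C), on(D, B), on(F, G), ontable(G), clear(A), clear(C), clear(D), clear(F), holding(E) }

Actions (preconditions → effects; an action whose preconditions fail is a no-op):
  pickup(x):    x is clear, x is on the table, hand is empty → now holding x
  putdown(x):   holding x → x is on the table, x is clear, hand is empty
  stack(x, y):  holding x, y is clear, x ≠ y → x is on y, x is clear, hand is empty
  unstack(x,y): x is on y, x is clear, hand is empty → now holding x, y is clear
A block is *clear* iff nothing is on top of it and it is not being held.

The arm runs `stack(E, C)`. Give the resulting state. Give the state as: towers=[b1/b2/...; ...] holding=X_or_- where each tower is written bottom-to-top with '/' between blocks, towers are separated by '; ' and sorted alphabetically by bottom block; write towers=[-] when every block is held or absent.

towers=[A; B/D; C/E; G/F] holding=-

before: towers=[A; B/D; C; G/F] holding=E
pre[stack(E, C)]: holding(E) yes, clear(C) yes, E≠C yes
all met → apply stack(E, C)
after:  towers=[A; B/D; C/E; G/F] holding=-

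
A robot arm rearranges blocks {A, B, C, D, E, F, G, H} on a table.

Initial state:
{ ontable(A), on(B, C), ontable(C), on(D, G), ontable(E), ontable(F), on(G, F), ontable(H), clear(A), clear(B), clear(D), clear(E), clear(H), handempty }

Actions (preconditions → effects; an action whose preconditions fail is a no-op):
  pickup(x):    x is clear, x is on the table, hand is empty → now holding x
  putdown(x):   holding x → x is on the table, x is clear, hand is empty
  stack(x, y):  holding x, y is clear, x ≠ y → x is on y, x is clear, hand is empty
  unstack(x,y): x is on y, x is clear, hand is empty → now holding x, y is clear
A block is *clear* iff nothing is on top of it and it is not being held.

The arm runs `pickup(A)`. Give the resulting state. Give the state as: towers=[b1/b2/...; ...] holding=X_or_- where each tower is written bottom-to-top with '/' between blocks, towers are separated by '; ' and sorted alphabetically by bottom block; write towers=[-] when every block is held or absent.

towers=[C/B; E; F/G/D; H] holding=A

before: towers=[A; C/B; E; F/G/D; H] holding=-
pre[pickup(A)]: clear(A) ok, ontable(A) ok, handempty ok
all met → apply pickup(A)
after:  towers=[C/B; E; F/G/D; H] holding=A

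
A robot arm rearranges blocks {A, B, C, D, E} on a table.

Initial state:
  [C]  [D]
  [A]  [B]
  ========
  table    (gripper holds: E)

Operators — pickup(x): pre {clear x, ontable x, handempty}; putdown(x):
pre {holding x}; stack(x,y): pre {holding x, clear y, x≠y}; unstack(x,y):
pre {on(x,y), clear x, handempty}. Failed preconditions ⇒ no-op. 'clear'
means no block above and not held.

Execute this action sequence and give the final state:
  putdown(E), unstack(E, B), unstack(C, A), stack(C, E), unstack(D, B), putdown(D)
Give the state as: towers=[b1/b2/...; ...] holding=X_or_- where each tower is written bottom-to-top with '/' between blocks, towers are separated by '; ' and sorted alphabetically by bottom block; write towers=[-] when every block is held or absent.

towers=[A; B; D; E/C] holding=-

step 1 (putdown(E)): towers=[A/C; B/D; E] holding=-
step 2 (unstack(E, B)) [no-op]: towers=[A/C; B/D; E] holding=-
step 3 (unstack(C, A)): towers=[A; B/D; E] holding=C
step 4 (stack(C, E)): towers=[A; B/D; E/C] holding=-
step 5 (unstack(D, B)): towers=[A; B; E/C] holding=D
step 6 (putdown(D)): towers=[A; B; D; E/C] holding=-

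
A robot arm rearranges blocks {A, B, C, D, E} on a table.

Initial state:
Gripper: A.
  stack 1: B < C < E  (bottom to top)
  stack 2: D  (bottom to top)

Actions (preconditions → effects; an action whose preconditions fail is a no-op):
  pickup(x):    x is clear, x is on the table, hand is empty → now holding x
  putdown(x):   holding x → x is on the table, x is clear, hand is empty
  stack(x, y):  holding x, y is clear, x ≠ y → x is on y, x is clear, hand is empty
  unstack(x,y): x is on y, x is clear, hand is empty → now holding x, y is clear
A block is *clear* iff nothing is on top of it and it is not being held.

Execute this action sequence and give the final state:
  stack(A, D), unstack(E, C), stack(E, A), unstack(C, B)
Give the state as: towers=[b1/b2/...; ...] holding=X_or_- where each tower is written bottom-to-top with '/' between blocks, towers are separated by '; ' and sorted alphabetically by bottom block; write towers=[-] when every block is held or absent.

step 1 (stack(A, D)): towers=[B/C/E; D/A] holding=-
step 2 (unstack(E, C)): towers=[B/C; D/A] holding=E
step 3 (stack(E, A)): towers=[B/C; D/A/E] holding=-
step 4 (unstack(C, B)): towers=[B; D/A/E] holding=C

towers=[B; D/A/E] holding=C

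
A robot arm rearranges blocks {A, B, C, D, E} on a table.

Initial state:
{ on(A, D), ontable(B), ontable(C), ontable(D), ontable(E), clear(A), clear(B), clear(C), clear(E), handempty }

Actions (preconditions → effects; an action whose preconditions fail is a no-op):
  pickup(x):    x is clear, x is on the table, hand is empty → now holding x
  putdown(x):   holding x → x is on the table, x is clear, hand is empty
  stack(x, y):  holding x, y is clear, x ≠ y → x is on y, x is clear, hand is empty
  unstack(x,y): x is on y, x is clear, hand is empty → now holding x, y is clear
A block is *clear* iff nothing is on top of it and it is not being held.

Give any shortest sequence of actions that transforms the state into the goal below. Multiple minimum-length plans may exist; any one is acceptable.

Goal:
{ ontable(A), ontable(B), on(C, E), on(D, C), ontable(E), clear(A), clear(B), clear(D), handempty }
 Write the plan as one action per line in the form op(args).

step 1 (unstack(A, D)): towers=[B; C; D; E] holding=A
step 2 (putdown(A)): towers=[A; B; C; D; E] holding=-
step 3 (pickup(C)): towers=[A; B; D; E] holding=C
step 4 (stack(C, E)): towers=[A; B; D; E/C] holding=-
step 5 (pickup(D)): towers=[A; B; E/C] holding=D
step 6 (stack(D, C)): towers=[A; B; E/C/D] holding=-
goal check: towers=[A; B; E/C/D] holding=- — reached (length 6, optimal by BFS)

unstack(A, D)
putdown(A)
pickup(C)
stack(C, E)
pickup(D)
stack(D, C)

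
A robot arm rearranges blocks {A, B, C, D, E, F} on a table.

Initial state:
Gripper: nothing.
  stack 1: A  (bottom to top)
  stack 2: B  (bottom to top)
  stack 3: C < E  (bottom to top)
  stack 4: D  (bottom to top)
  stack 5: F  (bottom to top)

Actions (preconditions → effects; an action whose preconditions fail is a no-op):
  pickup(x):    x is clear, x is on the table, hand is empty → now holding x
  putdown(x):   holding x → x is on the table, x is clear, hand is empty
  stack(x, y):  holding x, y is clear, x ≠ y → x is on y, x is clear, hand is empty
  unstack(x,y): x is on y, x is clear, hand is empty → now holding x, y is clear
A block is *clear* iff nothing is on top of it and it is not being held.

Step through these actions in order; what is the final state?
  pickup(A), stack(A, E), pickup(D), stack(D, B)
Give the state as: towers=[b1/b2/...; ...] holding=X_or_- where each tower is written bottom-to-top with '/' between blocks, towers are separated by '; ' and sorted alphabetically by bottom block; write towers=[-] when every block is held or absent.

towers=[B/D; C/E/A; F] holding=-

step 1 (pickup(A)): towers=[B; C/E; D; F] holding=A
step 2 (stack(A, E)): towers=[B; C/E/A; D; F] holding=-
step 3 (pickup(D)): towers=[B; C/E/A; F] holding=D
step 4 (stack(D, B)): towers=[B/D; C/E/A; F] holding=-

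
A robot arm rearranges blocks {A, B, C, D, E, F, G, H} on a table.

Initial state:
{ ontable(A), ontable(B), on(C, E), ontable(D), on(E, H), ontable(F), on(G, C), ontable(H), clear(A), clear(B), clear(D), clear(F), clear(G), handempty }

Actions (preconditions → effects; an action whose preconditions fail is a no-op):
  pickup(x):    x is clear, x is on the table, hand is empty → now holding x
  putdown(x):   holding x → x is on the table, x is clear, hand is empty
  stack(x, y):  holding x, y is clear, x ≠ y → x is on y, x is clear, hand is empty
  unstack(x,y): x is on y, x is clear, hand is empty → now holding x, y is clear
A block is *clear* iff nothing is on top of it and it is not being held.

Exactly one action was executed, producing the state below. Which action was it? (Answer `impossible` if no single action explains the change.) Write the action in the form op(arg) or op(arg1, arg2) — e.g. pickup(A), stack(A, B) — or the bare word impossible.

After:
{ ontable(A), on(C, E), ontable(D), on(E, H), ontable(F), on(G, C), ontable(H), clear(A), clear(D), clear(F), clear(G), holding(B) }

target: towers=[A; D; F; H/E/C/G] holding=B
     unstack(G, C) → towers=[A; B; D; F; H/E/C] holding=G
         pickup(A) → towers=[B; D; F; H/E/C/G] holding=A
         pickup(B) → towers=[A; D; F; H/E/C/G] holding=B  ← match
         pickup(F) → towers=[A; B; D; H/E/C/G] holding=F
         pickup(D) → towers=[A; B; F; H/E/C/G] holding=D

pickup(B)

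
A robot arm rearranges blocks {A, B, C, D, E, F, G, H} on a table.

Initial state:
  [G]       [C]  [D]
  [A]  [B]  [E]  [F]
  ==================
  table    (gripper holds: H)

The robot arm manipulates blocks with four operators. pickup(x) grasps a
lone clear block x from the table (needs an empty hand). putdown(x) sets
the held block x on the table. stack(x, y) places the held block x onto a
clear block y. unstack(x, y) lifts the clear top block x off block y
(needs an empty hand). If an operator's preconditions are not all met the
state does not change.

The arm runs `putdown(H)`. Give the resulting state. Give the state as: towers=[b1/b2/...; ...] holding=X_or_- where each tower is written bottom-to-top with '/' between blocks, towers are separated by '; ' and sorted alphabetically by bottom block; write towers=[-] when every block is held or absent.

towers=[A/G; B; E/C; F/D; H] holding=-

before: towers=[A/G; B; E/C; F/D] holding=H
pre[putdown(H)]: holding(H) yes
all met → apply putdown(H)
after:  towers=[A/G; B; E/C; F/D; H] holding=-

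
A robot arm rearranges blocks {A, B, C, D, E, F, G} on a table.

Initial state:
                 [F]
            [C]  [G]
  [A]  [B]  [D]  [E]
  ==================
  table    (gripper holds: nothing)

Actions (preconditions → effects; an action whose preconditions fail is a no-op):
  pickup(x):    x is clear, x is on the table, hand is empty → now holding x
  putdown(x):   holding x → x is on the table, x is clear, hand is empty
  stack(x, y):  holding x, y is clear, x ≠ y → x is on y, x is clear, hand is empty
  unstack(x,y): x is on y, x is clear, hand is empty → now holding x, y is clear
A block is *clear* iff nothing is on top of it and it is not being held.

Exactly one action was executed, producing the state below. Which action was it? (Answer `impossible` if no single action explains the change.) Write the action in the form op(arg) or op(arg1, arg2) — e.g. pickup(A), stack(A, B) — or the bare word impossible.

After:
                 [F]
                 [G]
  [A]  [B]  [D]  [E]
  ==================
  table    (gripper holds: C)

target: towers=[A; B; D; E/G/F] holding=C
         pickup(B) → towers=[A; D/C; E/G/F] holding=B
     unstack(F, G) → towers=[A; B; D/C; E/G] holding=F
         pickup(A) → towers=[B; D/C; E/G/F] holding=A
     unstack(C, D) → towers=[A; B; D; E/G/F] holding=C  ← match

unstack(C, D)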